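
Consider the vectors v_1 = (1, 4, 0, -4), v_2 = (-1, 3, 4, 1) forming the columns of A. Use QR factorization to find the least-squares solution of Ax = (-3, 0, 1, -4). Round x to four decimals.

v_1 = (1, 4, 0, -4); ‖v_1‖ = 5.7446, so e_1 = (0.1741, 0.6963, 0.0000, -0.6963).
e_1·v_2 = 0.1741·(-1) + 0.6963·3 + 0.0000·4 + (-0.6963)·1 = 1.2185.
u_2 = v_2 − 1.2185·e_1 = (-1.2121, 2.1515, 4.0000, 1.8485).
‖u_2‖ = 5.0513, so e_2 = (-0.2400, 0.4259, 0.7919, 0.3659).
Qᵀb = (2.2630, 0.0480).
Back-substitute: x_2 = 0.0480/5.0513 = 0.0095.
x_1 = (2.2630 − 1.2185·0.0095)/5.7446 = 0.3919.

x = (0.3919, 0.0095)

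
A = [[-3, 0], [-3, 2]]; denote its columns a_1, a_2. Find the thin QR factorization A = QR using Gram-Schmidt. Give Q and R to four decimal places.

Q = [[-0.7071, -0.7071], [-0.7071, 0.7071]], R = [[4.2426, -1.4142], [0.0000, 1.4142]]

q_1 = a_1/‖a_1‖ = (-3, -3)/4.2426 = (-0.7071, -0.7071).
r_{12} = q_1·a_2 = -1.4142.
u_2 = a_2 + 1.4142·q_1 = (-1.0000, 1.0000).
‖u_2‖ = 1.4142, so q_2 = (-0.7071, 0.7071).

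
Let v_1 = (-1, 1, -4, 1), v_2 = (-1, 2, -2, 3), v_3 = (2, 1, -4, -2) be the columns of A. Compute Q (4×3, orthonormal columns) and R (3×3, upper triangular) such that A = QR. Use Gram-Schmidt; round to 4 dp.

Q = [[-0.2294, -0.0949, 0.8254], [0.2294, 0.4557, 0.5316], [-0.9177, 0.3418, -0.1119], [0.2294, 0.8164, -0.1539]], R = [[4.3589, 3.2118, 2.9824], [0.0000, 2.7720, -2.7341], [0.0000, 0.0000, 2.9377]]

q_1 = v_1/‖v_1‖ = (-1, 1, -4, 1)/4.3589 = (-0.2294, 0.2294, -0.9177, 0.2294).
r_{12} = q_1·v_2 = 3.2118.
u_2 = v_2 − 3.2118·q_1 = (-0.2632, 1.2632, 0.9474, 2.2632).
‖u_2‖ = 2.7720, so q_2 = (-0.0949, 0.4557, 0.3418, 0.8164).
r_{13} = q_1·v_3 = 2.9824; r_{23} = q_2·v_3 = -2.7341.
u_3 = v_3 − 2.9824·q_1 + 2.7341·q_2 = (2.4247, 1.5616, -0.3288, -0.4521).
‖u_3‖ = 2.9377, so q_3 = (0.8254, 0.5316, -0.1119, -0.1539).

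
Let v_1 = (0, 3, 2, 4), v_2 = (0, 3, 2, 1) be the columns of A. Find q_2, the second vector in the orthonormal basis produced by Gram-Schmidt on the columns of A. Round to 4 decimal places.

q_2 = (0.0000, 0.6180, 0.4120, -0.6695)

v_1 = (0, 3, 2, 4); ‖v_1‖ = 5.3852, so q_1 = (0.0000, 0.5571, 0.3714, 0.7428).
q_1·v_2 = 0.0000·0 + 0.5571·3 + 0.3714·2 + 0.7428·1 = 3.1568.
u_2 = v_2 − 3.1568·q_1 = (0.0000, 1.2414, 0.8276, -1.3448).
‖u_2‖ = 2.0086, so q_2 = (0.0000, 0.6180, 0.4120, -0.6695).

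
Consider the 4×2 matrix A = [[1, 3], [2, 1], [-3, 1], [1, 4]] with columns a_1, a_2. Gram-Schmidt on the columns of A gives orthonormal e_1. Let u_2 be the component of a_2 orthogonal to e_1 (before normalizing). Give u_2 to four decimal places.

a_1 = (1, 2, -3, 1); ‖a_1‖ = 3.8730, so e_1 = (0.2582, 0.5164, -0.7746, 0.2582).
e_1·a_2 = 0.2582·3 + 0.5164·1 + (-0.7746)·1 + 0.2582·4 = 1.5492.
u_2 = a_2 − 1.5492·e_1 = (2.6000, 0.2000, 2.2000, 3.6000).

u_2 = (2.6000, 0.2000, 2.2000, 3.6000)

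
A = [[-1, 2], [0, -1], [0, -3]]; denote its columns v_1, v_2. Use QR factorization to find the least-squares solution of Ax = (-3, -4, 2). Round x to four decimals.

v_1 = (-1, 0, 0); ‖v_1‖ = 1.0000, so q_1 = (-1.0000, 0.0000, 0.0000).
q_1·v_2 = (-1.0000)·2 + 0.0000·(-1) + 0.0000·(-3) = -2.0000.
u_2 = v_2 + 2.0000·q_1 = (0.0000, -1.0000, -3.0000).
‖u_2‖ = 3.1623, so q_2 = (0.0000, -0.3162, -0.9487).
Qᵀb = (3.0000, -0.6325).
Back-substitute: x_2 = -0.6325/3.1623 = -0.2000.
x_1 = (3.0000 + 2.0000·(-0.2000))/1.0000 = 2.6000.

x = (2.6000, -0.2000)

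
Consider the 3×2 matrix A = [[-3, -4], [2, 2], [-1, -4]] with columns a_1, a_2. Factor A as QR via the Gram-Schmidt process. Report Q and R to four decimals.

Q = [[-0.8018, 0.1048], [0.5345, -0.3145], [-0.2673, -0.9435]], R = [[3.7417, 5.3452], [0.0000, 2.7255]]

a_1 = (-3, 2, -1); ‖a_1‖ = 3.7417, so e_1 = (-0.8018, 0.5345, -0.2673).
e_1·a_2 = (-0.8018)·(-4) + 0.5345·2 + (-0.2673)·(-4) = 5.3452.
u_2 = a_2 − 5.3452·e_1 = (0.2857, -0.8571, -2.5714).
‖u_2‖ = 2.7255, so e_2 = (0.1048, -0.3145, -0.9435).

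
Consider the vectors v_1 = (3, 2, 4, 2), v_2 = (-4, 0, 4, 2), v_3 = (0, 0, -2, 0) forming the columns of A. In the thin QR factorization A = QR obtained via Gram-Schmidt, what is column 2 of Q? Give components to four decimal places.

q_2 = (-0.8100, -0.0831, 0.5192, 0.2596)

q_1 = v_1/‖v_1‖ = (3, 2, 4, 2)/5.7446 = (0.5222, 0.3482, 0.6963, 0.3482).
r_{12} = q_1·v_2 = 1.3926.
u_2 = v_2 − 1.3926·q_1 = (-4.7273, -0.4848, 3.0303, 1.5152).
‖u_2‖ = 5.8361, so q_2 = (-0.8100, -0.0831, 0.5192, 0.2596).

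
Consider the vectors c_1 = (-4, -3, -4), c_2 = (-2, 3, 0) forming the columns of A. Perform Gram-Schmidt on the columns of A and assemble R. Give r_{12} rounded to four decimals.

c_1 = (-4, -3, -4); ‖c_1‖ = 6.4031, so e_1 = (-0.6247, -0.4685, -0.6247).
r_{12} = e_1·c_2 = -0.1562.

r_{12} = -0.1562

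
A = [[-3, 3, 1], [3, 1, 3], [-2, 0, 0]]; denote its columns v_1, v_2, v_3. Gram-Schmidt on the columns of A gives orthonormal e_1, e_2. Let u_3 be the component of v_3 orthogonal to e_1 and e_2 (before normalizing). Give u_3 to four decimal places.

v_1 = (-3, 3, -2); ‖v_1‖ = 4.6904, so e_1 = (-0.6396, 0.6396, -0.4264).
e_1·v_2 = (-0.6396)·3 + 0.6396·1 + (-0.4264)·0 = -1.2792.
u_2 = v_2 + 1.2792·e_1 = (2.1818, 1.8182, -0.5455).
‖u_2‖ = 2.8920, so e_2 = (0.7544, 0.6287, -0.1886).
e_1·v_3 = (-0.6396)·1 + 0.6396·3 + (-0.4264)·0 = 1.2792; e_2·v_3 = 0.7544·1 + 0.6287·3 + (-0.1886)·0 = 2.6405.
u_3 = v_3 − 1.2792·e_1 − 2.6405·e_2 = (-0.1739, 0.5217, 1.0435).

u_3 = (-0.1739, 0.5217, 1.0435)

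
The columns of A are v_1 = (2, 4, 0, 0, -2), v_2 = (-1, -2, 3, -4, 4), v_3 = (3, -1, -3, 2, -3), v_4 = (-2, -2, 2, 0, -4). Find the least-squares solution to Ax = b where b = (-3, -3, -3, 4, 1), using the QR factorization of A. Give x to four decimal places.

q_1 = v_1/‖v_1‖ = (2, 4, 0, 0, -2)/4.8990 = (0.4082, 0.8165, 0.0000, 0.0000, -0.4082).
r_{12} = q_1·v_2 = -3.6742.
u_2 = v_2 + 3.6742·q_1 = (0.5000, 1.0000, 3.0000, -4.0000, 2.5000).
‖u_2‖ = 5.7009, so q_2 = (0.0877, 0.1754, 0.5262, -0.7016, 0.4385).
r_{13} = q_1·v_3 = 1.6330; r_{23} = q_2·v_3 = -4.2099.
u_3 = v_3 − 1.6330·q_1 + 4.2099·q_2 = (2.7026, -1.5949, -0.7846, -0.9538, -0.4872).
‖u_3‖ = 3.4074, so q_3 = (0.7931, -0.4681, -0.2303, -0.2799, -0.1430).
r_{14} = q_1·v_4 = -0.8165; r_{24} = q_2·v_4 = -1.2279; r_{34} = q_3·v_4 = -0.5388.
u_4 = v_4 + 0.8165·q_1 + 1.2279·q_2 + 0.5388·q_3 = (-1.1316, -1.3701, 2.5221, -1.0124, -3.8719).
‖u_4‖ = 5.0533, so q_4 = (-0.2239, -0.2711, 0.4991, -0.2003, -0.7662).
Qᵀb = (-4.0825, -4.7361, -1.5472, -1.5796).
Back-substitute: x_4 = -1.5796/5.0533 = -0.3126.
x_3 = (-1.5472 + 0.5388·(-0.3126))/3.4074 = -0.5035.
x_2 = (-4.7361 + 4.2099·(-0.5035) + 1.2279·(-0.3126))/5.7009 = -1.2699.
x_1 = (-4.0825 + 3.6742·(-1.2699) − 1.6330·(-0.5035) + 0.8165·(-0.3126))/4.8990 = -1.6700.

x = (-1.6700, -1.2699, -0.5035, -0.3126)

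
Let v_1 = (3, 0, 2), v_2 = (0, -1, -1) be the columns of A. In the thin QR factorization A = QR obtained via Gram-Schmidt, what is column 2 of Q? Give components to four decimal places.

v_1 = (3, 0, 2); ‖v_1‖ = 3.6056, so e_1 = (0.8321, 0.0000, 0.5547).
e_1·v_2 = 0.8321·0 + 0.0000·(-1) + 0.5547·(-1) = -0.5547.
u_2 = v_2 + 0.5547·e_1 = (0.4615, -1.0000, -0.6923).
‖u_2‖ = 1.3009, so e_2 = (0.3548, -0.7687, -0.5322).

e_2 = (0.3548, -0.7687, -0.5322)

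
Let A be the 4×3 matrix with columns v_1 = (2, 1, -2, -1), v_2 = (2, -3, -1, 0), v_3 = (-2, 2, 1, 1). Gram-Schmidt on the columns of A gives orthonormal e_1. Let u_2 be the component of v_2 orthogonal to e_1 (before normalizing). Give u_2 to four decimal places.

u_2 = (1.4000, -3.3000, -0.4000, 0.3000)

e_1 = v_1/‖v_1‖ = (2, 1, -2, -1)/3.1623 = (0.6325, 0.3162, -0.6325, -0.3162).
r_{12} = e_1·v_2 = 0.9487.
u_2 = v_2 − 0.9487·e_1 = (1.4000, -3.3000, -0.4000, 0.3000).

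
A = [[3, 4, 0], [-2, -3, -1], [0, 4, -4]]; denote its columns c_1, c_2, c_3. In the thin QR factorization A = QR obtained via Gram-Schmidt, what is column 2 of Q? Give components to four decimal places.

c_1 = (3, -2, 0); ‖c_1‖ = 3.6056, so e_1 = (0.8321, -0.5547, 0.0000).
e_1·c_2 = 0.8321·4 + (-0.5547)·(-3) + 0.0000·4 = 4.9923.
u_2 = c_2 − 4.9923·e_1 = (-0.1538, -0.2308, 4.0000).
‖u_2‖ = 4.0096, so e_2 = (-0.0384, -0.0576, 0.9976).

e_2 = (-0.0384, -0.0576, 0.9976)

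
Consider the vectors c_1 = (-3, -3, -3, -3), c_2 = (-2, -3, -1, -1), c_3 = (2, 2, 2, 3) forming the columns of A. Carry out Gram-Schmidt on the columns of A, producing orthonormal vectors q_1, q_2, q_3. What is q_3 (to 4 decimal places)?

q_1 = c_1/‖c_1‖ = (-3, -3, -3, -3)/6.0000 = (-0.5000, -0.5000, -0.5000, -0.5000).
r_{12} = q_1·c_2 = 3.5000.
u_2 = c_2 − 3.5000·q_1 = (-0.2500, -1.2500, 0.7500, 0.7500).
‖u_2‖ = 1.6583, so q_2 = (-0.1508, -0.7538, 0.4523, 0.4523).
r_{13} = q_1·c_3 = -4.5000; r_{23} = q_2·c_3 = 0.4523.
u_3 = c_3 + 4.5000·q_1 − 0.4523·q_2 = (-0.1818, 0.0909, -0.4545, 0.5455).
‖u_3‖ = 0.7385, so q_3 = (-0.2462, 0.1231, -0.6155, 0.7385).

q_3 = (-0.2462, 0.1231, -0.6155, 0.7385)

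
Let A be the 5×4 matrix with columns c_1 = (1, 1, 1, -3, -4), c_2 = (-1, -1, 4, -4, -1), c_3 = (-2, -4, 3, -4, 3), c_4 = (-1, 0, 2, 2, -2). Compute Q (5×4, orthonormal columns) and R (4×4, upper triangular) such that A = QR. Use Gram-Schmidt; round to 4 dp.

e_1 = c_1/‖c_1‖ = (1, 1, 1, -3, -4)/5.2915 = (0.1890, 0.1890, 0.1890, -0.5669, -0.7559).
r_{12} = e_1·c_2 = 3.4017.
u_2 = c_2 − 3.4017·e_1 = (-1.6429, -1.6429, 3.3571, -2.0714, 1.5714).
‖u_2‖ = 4.8403, so e_2 = (-0.3394, -0.3394, 0.6936, -0.4280, 0.3247).
r_{13} = e_1·c_3 = -0.5669; r_{23} = e_2·c_3 = 6.8030.
u_3 = c_3 + 0.5669·e_1 − 6.8030·e_2 = (0.4162, -1.5838, -1.6113, -1.4101, 0.3628).
‖u_3‖ = 2.7199, so e_3 = (0.1530, -0.5823, -0.5924, -0.5184, 0.1334).
r_{14} = e_1·c_4 = 0.5669; r_{24} = e_2·c_4 = 0.2214; r_{34} = e_3·c_4 = -2.6414.
u_4 = c_4 − 0.5669·e_1 − 0.2214·e_2 + 2.6414·e_3 = (-0.6279, -1.5702, 0.1745, 1.0468, -1.2910).
‖u_4‖ = 2.3775, so e_4 = (-0.2641, -0.6604, 0.0734, 0.4403, -0.5430).

Q = [[0.1890, -0.3394, 0.1530, -0.2641], [0.1890, -0.3394, -0.5823, -0.6604], [0.1890, 0.6936, -0.5924, 0.0734], [-0.5669, -0.4280, -0.5184, 0.4403], [-0.7559, 0.3247, 0.1334, -0.5430]], R = [[5.2915, 3.4017, -0.5669, 0.5669], [0.0000, 4.8403, 6.8030, 0.2214], [0.0000, 0.0000, 2.7199, -2.6414], [0.0000, 0.0000, 0.0000, 2.3775]]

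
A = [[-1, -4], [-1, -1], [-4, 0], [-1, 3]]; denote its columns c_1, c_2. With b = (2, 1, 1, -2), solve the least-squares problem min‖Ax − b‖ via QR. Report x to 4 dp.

c_1 = (-1, -1, -4, -1); ‖c_1‖ = 4.3589, so q_1 = (-0.2294, -0.2294, -0.9177, -0.2294).
q_1·c_2 = (-0.2294)·(-4) + (-0.2294)·(-1) + (-0.9177)·0 + (-0.2294)·3 = 0.4588.
u_2 = c_2 − 0.4588·q_1 = (-3.8947, -0.8947, 0.4211, 3.1053).
‖u_2‖ = 5.0783, so q_2 = (-0.7669, -0.1762, 0.0829, 0.6115).
Qᵀb = (-1.1471, -2.8501).
Back-substitute: x_2 = -2.8501/5.0783 = -0.5612.
x_1 = (-1.1471 − 0.4588·(-0.5612))/4.3589 = -0.2041.

x = (-0.2041, -0.5612)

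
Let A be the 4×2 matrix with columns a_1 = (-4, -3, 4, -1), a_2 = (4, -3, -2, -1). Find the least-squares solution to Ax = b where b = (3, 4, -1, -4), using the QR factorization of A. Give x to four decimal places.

x = (-0.5977, -0.0789)

a_1 = (-4, -3, 4, -1); ‖a_1‖ = 6.4807, so q_1 = (-0.6172, -0.4629, 0.6172, -0.1543).
q_1·a_2 = (-0.6172)·4 + (-0.4629)·(-3) + 0.6172·(-2) + (-0.1543)·(-1) = -2.1602.
u_2 = a_2 + 2.1602·q_1 = (2.6667, -4.0000, -0.6667, -1.3333).
‖u_2‖ = 5.0332, so q_2 = (0.5298, -0.7947, -0.1325, -0.2649).
Qᵀb = (-3.7033, -0.3974).
Back-substitute: x_2 = -0.3974/5.0332 = -0.0789.
x_1 = (-3.7033 + 2.1602·(-0.0789))/6.4807 = -0.5977.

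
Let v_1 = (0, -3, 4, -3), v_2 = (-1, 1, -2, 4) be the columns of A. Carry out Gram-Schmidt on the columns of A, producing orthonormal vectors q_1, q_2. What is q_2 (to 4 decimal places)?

v_1 = (0, -3, 4, -3); ‖v_1‖ = 5.8310, so q_1 = (0.0000, -0.5145, 0.6860, -0.5145).
q_1·v_2 = 0.0000·(-1) + (-0.5145)·1 + 0.6860·(-2) + (-0.5145)·4 = -3.9445.
u_2 = v_2 + 3.9445·q_1 = (-1.0000, -1.0294, 0.7059, 1.9706).
‖u_2‖ = 2.5379, so q_2 = (-0.3940, -0.4056, 0.2781, 0.7764).

q_2 = (-0.3940, -0.4056, 0.2781, 0.7764)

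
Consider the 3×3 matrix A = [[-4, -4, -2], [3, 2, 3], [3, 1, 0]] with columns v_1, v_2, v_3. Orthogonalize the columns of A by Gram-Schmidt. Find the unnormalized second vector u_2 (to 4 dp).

v_1 = (-4, 3, 3); ‖v_1‖ = 5.8310, so q_1 = (-0.6860, 0.5145, 0.5145).
q_1·v_2 = (-0.6860)·(-4) + 0.5145·2 + 0.5145·1 = 4.2875.
u_2 = v_2 − 4.2875·q_1 = (-1.0588, -0.2059, -1.2059).

u_2 = (-1.0588, -0.2059, -1.2059)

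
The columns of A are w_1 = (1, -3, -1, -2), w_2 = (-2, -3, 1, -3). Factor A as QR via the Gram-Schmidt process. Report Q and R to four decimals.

w_1 = (1, -3, -1, -2); ‖w_1‖ = 3.8730, so q_1 = (0.2582, -0.7746, -0.2582, -0.5164).
q_1·w_2 = 0.2582·(-2) + (-0.7746)·(-3) + (-0.2582)·1 + (-0.5164)·(-3) = 3.0984.
u_2 = w_2 − 3.0984·q_1 = (-2.8000, -0.6000, 1.8000, -1.4000).
‖u_2‖ = 3.6606, so q_2 = (-0.7649, -0.1639, 0.4917, -0.3825).

Q = [[0.2582, -0.7649], [-0.7746, -0.1639], [-0.2582, 0.4917], [-0.5164, -0.3825]], R = [[3.8730, 3.0984], [0.0000, 3.6606]]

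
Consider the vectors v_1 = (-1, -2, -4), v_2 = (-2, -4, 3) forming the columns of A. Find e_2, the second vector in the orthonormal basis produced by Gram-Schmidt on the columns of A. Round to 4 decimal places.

v_1 = (-1, -2, -4); ‖v_1‖ = 4.5826, so e_1 = (-0.2182, -0.4364, -0.8729).
e_1·v_2 = (-0.2182)·(-2) + (-0.4364)·(-4) + (-0.8729)·3 = -0.4364.
u_2 = v_2 + 0.4364·e_1 = (-2.0952, -4.1905, 2.6190).
‖u_2‖ = 5.3675, so e_2 = (-0.3904, -0.7807, 0.4880).

e_2 = (-0.3904, -0.7807, 0.4880)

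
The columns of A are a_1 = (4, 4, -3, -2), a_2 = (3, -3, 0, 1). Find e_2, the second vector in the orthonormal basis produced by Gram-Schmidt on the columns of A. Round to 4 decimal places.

e_1 = a_1/‖a_1‖ = (4, 4, -3, -2)/6.7082 = (0.5963, 0.5963, -0.4472, -0.2981).
r_{12} = e_1·a_2 = -0.2981.
u_2 = a_2 + 0.2981·e_1 = (3.1778, -2.8222, -0.1333, 0.9111).
‖u_2‖ = 4.3487, so e_2 = (0.7307, -0.6490, -0.0307, 0.2095).

e_2 = (0.7307, -0.6490, -0.0307, 0.2095)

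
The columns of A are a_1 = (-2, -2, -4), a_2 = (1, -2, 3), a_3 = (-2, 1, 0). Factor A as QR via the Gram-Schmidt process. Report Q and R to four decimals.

Q = [[-0.4082, 0.0531, -0.9113], [-0.4082, -0.9035, 0.1302], [-0.8165, 0.4252, 0.3906]], R = [[4.8990, -2.0412, 0.4082], [0.0000, 3.1358, -1.0098], [0.0000, 0.0000, 1.9528]]

a_1 = (-2, -2, -4); ‖a_1‖ = 4.8990, so e_1 = (-0.4082, -0.4082, -0.8165).
e_1·a_2 = (-0.4082)·1 + (-0.4082)·(-2) + (-0.8165)·3 = -2.0412.
u_2 = a_2 + 2.0412·e_1 = (0.1667, -2.8333, 1.3333).
‖u_2‖ = 3.1358, so e_2 = (0.0531, -0.9035, 0.4252).
e_1·a_3 = (-0.4082)·(-2) + (-0.4082)·1 + (-0.8165)·0 = 0.4082; e_2·a_3 = 0.0531·(-2) + (-0.9035)·1 + 0.4252·0 = -1.0098.
u_3 = a_3 − 0.4082·e_1 + 1.0098·e_2 = (-1.7797, 0.2542, 0.7627).
‖u_3‖ = 1.9528, so e_3 = (-0.9113, 0.1302, 0.3906).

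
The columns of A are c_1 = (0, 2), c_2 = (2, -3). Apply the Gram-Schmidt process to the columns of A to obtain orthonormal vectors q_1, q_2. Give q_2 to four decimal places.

q_2 = (1.0000, 0.0000)

c_1 = (0, 2); ‖c_1‖ = 2.0000, so q_1 = (0.0000, 1.0000).
q_1·c_2 = 0.0000·2 + 1.0000·(-3) = -3.0000.
u_2 = c_2 + 3.0000·q_1 = (2.0000, 0.0000).
‖u_2‖ = 2.0000, so q_2 = (1.0000, 0.0000).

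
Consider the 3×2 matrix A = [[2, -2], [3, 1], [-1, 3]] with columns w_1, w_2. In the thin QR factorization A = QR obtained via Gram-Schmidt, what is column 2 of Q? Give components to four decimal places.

w_1 = (2, 3, -1); ‖w_1‖ = 3.7417, so q_1 = (0.5345, 0.8018, -0.2673).
q_1·w_2 = 0.5345·(-2) + 0.8018·1 + (-0.2673)·3 = -1.0690.
u_2 = w_2 + 1.0690·q_1 = (-1.4286, 1.8571, 2.7143).
‖u_2‖ = 3.5857, so q_2 = (-0.3984, 0.5179, 0.7570).

q_2 = (-0.3984, 0.5179, 0.7570)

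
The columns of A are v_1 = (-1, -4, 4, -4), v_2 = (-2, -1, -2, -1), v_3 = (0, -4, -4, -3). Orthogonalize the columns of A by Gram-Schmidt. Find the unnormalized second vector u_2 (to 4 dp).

e_1 = v_1/‖v_1‖ = (-1, -4, 4, -4)/7.0000 = (-0.1429, -0.5714, 0.5714, -0.5714).
r_{12} = e_1·v_2 = 0.2857.
u_2 = v_2 − 0.2857·e_1 = (-1.9592, -0.8367, -2.1633, -0.8367).

u_2 = (-1.9592, -0.8367, -2.1633, -0.8367)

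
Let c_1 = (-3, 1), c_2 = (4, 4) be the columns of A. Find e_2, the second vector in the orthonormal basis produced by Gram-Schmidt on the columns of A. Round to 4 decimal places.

c_1 = (-3, 1); ‖c_1‖ = 3.1623, so e_1 = (-0.9487, 0.3162).
e_1·c_2 = (-0.9487)·4 + 0.3162·4 = -2.5298.
u_2 = c_2 + 2.5298·e_1 = (1.6000, 4.8000).
‖u_2‖ = 5.0596, so e_2 = (0.3162, 0.9487).

e_2 = (0.3162, 0.9487)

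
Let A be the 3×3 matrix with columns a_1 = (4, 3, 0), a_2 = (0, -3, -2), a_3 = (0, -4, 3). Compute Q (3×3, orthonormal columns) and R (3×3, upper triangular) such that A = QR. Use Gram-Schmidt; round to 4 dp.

Q = [[0.8000, 0.4609, 0.3841], [0.6000, -0.6146, -0.5121], [0.0000, -0.6402, 0.7682]], R = [[5.0000, -1.8000, -2.4000], [0.0000, 3.1241, 0.5378], [0.0000, 0.0000, 4.3533]]

a_1 = (4, 3, 0); ‖a_1‖ = 5.0000, so e_1 = (0.8000, 0.6000, 0.0000).
e_1·a_2 = 0.8000·0 + 0.6000·(-3) + 0.0000·(-2) = -1.8000.
u_2 = a_2 + 1.8000·e_1 = (1.4400, -1.9200, -2.0000).
‖u_2‖ = 3.1241, so e_2 = (0.4609, -0.6146, -0.6402).
e_1·a_3 = 0.8000·0 + 0.6000·(-4) + 0.0000·3 = -2.4000; e_2·a_3 = 0.4609·0 + (-0.6146)·(-4) + (-0.6402)·3 = 0.5378.
u_3 = a_3 + 2.4000·e_1 − 0.5378·e_2 = (1.6721, -2.2295, 3.3443).
‖u_3‖ = 4.3533, so e_3 = (0.3841, -0.5121, 0.7682).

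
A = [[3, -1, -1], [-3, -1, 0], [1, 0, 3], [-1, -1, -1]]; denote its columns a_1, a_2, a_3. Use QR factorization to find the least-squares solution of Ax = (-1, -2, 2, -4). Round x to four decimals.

x = (0.3281, 1.7947, 0.6439)

a_1 = (3, -3, 1, -1); ‖a_1‖ = 4.4721, so q_1 = (0.6708, -0.6708, 0.2236, -0.2236).
q_1·a_2 = 0.6708·(-1) + (-0.6708)·(-1) + 0.2236·0 + (-0.2236)·(-1) = 0.2236.
u_2 = a_2 − 0.2236·q_1 = (-1.1500, -0.8500, -0.0500, -0.9500).
‖u_2‖ = 1.7176, so q_2 = (-0.6696, -0.4949, -0.0291, -0.5531).
q_1·a_3 = 0.6708·(-1) + (-0.6708)·0 + 0.2236·3 + (-0.2236)·(-1) = 0.2236; q_2·a_3 = (-0.6696)·(-1) + (-0.4949)·0 + (-0.0291)·3 + (-0.5531)·(-1) = 1.1353.
u_3 = a_3 − 0.2236·q_1 − 1.1353·q_2 = (-0.3898, 0.7119, 2.9831, -0.3220).
‖u_3‖ = 3.1082, so q_3 = (-0.1254, 0.2290, 0.9597, -0.1036).
Qᵀb = (2.0125, 3.8136, 2.0013).
Back-substitute: x_3 = 2.0013/3.1082 = 0.6439.
x_2 = (3.8136 − 1.1353·0.6439)/1.7176 = 1.7947.
x_1 = (2.0125 − 0.2236·1.7947 − 0.2236·0.6439)/4.4721 = 0.3281.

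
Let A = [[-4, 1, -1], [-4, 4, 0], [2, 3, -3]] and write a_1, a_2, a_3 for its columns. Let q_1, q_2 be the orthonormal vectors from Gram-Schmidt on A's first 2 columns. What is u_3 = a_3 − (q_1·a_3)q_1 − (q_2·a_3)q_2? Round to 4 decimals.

u_3 = (-1.5135, 1.0595, -0.9081)

a_1 = (-4, -4, 2); ‖a_1‖ = 6.0000, so q_1 = (-0.6667, -0.6667, 0.3333).
q_1·a_2 = (-0.6667)·1 + (-0.6667)·4 + 0.3333·3 = -2.3333.
u_2 = a_2 + 2.3333·q_1 = (-0.5556, 2.4444, 3.7778).
‖u_2‖ = 4.5338, so q_2 = (-0.1225, 0.5392, 0.8332).
q_1·a_3 = (-0.6667)·(-1) + (-0.6667)·0 + 0.3333·(-3) = -0.3333; q_2·a_3 = (-0.1225)·(-1) + 0.5392·0 + 0.8332·(-3) = -2.3772.
u_3 = a_3 + 0.3333·q_1 + 2.3772·q_2 = (-1.5135, 1.0595, -0.9081).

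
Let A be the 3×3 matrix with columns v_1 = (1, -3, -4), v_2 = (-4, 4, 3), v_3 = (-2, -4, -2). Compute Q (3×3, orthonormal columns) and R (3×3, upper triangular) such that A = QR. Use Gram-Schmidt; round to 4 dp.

Q = [[0.1961, -0.8876, -0.4168], [-0.5883, 0.2336, -0.7741], [-0.7845, -0.3971, 0.4764]], R = [[5.0990, -5.4913, 3.5301], [0.0000, 3.2933, 1.6350], [0.0000, 0.0000, 2.9775]]

v_1 = (1, -3, -4); ‖v_1‖ = 5.0990, so e_1 = (0.1961, -0.5883, -0.7845).
e_1·v_2 = 0.1961·(-4) + (-0.5883)·4 + (-0.7845)·3 = -5.4913.
u_2 = v_2 + 5.4913·e_1 = (-2.9231, 0.7692, -1.3077).
‖u_2‖ = 3.2933, so e_2 = (-0.8876, 0.2336, -0.3971).
e_1·v_3 = 0.1961·(-2) + (-0.5883)·(-4) + (-0.7845)·(-2) = 3.5301; e_2·v_3 = (-0.8876)·(-2) + 0.2336·(-4) + (-0.3971)·(-2) = 1.6350.
u_3 = v_3 − 3.5301·e_1 − 1.6350·e_2 = (-1.2411, -2.3050, 1.4184).
‖u_3‖ = 2.9775, so e_3 = (-0.4168, -0.7741, 0.4764).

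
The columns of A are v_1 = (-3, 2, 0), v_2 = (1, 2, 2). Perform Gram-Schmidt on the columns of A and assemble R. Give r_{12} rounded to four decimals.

e_1 = v_1/‖v_1‖ = (-3, 2, 0)/3.6056 = (-0.8321, 0.5547, 0.0000).
r_{12} = e_1·v_2 = 0.2774.

r_{12} = 0.2774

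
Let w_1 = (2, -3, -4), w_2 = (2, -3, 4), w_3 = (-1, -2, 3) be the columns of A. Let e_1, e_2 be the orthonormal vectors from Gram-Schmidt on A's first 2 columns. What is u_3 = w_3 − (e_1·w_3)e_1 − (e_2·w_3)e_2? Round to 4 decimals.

w_1 = (2, -3, -4); ‖w_1‖ = 5.3852, so e_1 = (0.3714, -0.5571, -0.7428).
e_1·w_2 = 0.3714·2 + (-0.5571)·(-3) + (-0.7428)·4 = -0.5571.
u_2 = w_2 + 0.5571·e_1 = (2.2069, -3.3103, 3.5862).
‖u_2‖ = 5.3563, so e_2 = (0.4120, -0.6180, 0.6695).
e_1·w_3 = 0.3714·(-1) + (-0.5571)·(-2) + (-0.7428)·3 = -1.4856; e_2·w_3 = 0.4120·(-1) + (-0.6180)·(-2) + 0.6695·3 = 2.8326.
u_3 = w_3 + 1.4856·e_1 − 2.8326·e_2 = (-1.6154, -1.0769, 0.0000).

u_3 = (-1.6154, -1.0769, 0.0000)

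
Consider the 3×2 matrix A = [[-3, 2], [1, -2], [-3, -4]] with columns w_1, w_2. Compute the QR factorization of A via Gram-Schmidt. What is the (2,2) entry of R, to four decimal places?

w_1 = (-3, 1, -3); ‖w_1‖ = 4.3589, so e_1 = (-0.6882, 0.2294, -0.6882).
e_1·w_2 = (-0.6882)·2 + 0.2294·(-2) + (-0.6882)·(-4) = 0.9177.
u_2 = w_2 − 0.9177·e_1 = (2.6316, -2.2105, -3.3684).
r_{22} = ‖u_2‖ = 4.8123.

r_{22} = 4.8123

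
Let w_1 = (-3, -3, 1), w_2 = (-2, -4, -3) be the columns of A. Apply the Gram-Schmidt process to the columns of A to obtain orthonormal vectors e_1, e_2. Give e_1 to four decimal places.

e_1 = (-0.6882, -0.6882, 0.2294)

e_1 = w_1/‖w_1‖ = (-3, -3, 1)/4.3589 = (-0.6882, -0.6882, 0.2294).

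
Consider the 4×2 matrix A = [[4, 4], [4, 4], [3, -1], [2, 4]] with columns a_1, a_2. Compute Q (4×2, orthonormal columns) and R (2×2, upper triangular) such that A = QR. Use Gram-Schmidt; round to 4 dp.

Q = [[0.5963, 0.1650], [0.5963, 0.1650], [0.4472, -0.8043], [0.2981, 0.5465]], R = [[6.7082, 5.5156], [0.0000, 4.3102]]

a_1 = (4, 4, 3, 2); ‖a_1‖ = 6.7082, so q_1 = (0.5963, 0.5963, 0.4472, 0.2981).
q_1·a_2 = 0.5963·4 + 0.5963·4 + 0.4472·(-1) + 0.2981·4 = 5.5156.
u_2 = a_2 − 5.5156·q_1 = (0.7111, 0.7111, -3.4667, 2.3556).
‖u_2‖ = 4.3102, so q_2 = (0.1650, 0.1650, -0.8043, 0.5465).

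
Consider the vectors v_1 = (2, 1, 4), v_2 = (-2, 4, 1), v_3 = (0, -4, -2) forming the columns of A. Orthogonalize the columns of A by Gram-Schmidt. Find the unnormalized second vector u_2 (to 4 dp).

u_2 = (-2.3810, 3.8095, 0.2381)

q_1 = v_1/‖v_1‖ = (2, 1, 4)/4.5826 = (0.4364, 0.2182, 0.8729).
r_{12} = q_1·v_2 = 0.8729.
u_2 = v_2 − 0.8729·q_1 = (-2.3810, 3.8095, 0.2381).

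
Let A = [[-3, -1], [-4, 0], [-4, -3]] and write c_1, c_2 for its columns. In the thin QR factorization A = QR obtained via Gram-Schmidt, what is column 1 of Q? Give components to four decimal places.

e_1 = (-0.4685, -0.6247, -0.6247)

e_1 = c_1/‖c_1‖ = (-3, -4, -4)/6.4031 = (-0.4685, -0.6247, -0.6247).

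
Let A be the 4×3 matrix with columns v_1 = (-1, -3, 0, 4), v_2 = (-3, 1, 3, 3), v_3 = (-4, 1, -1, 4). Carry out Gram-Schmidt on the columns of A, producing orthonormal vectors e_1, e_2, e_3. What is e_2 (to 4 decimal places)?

v_1 = (-1, -3, 0, 4); ‖v_1‖ = 5.0990, so e_1 = (-0.1961, -0.5883, 0.0000, 0.7845).
e_1·v_2 = (-0.1961)·(-3) + (-0.5883)·1 + 0.0000·3 + 0.7845·3 = 2.3534.
u_2 = v_2 − 2.3534·e_1 = (-2.5385, 2.3846, 3.0000, 1.1538).
‖u_2‖ = 4.7394, so e_2 = (-0.5356, 0.5032, 0.6330, 0.2435).

e_2 = (-0.5356, 0.5032, 0.6330, 0.2435)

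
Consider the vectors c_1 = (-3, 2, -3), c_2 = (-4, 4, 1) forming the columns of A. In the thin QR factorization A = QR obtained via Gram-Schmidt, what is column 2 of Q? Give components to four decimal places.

e_2 = (-0.3774, 0.5507, 0.7445)

c_1 = (-3, 2, -3); ‖c_1‖ = 4.6904, so e_1 = (-0.6396, 0.4264, -0.6396).
e_1·c_2 = (-0.6396)·(-4) + 0.4264·4 + (-0.6396)·1 = 3.6244.
u_2 = c_2 − 3.6244·e_1 = (-1.6818, 2.4545, 3.3182).
‖u_2‖ = 4.4569, so e_2 = (-0.3774, 0.5507, 0.7445).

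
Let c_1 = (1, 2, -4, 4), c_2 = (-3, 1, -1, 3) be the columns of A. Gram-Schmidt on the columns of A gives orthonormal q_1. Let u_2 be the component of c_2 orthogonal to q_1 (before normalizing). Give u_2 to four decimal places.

c_1 = (1, 2, -4, 4); ‖c_1‖ = 6.0828, so q_1 = (0.1644, 0.3288, -0.6576, 0.6576).
q_1·c_2 = 0.1644·(-3) + 0.3288·1 + (-0.6576)·(-1) + 0.6576·3 = 2.4660.
u_2 = c_2 − 2.4660·q_1 = (-3.4054, 0.1892, 0.6216, 1.3784).

u_2 = (-3.4054, 0.1892, 0.6216, 1.3784)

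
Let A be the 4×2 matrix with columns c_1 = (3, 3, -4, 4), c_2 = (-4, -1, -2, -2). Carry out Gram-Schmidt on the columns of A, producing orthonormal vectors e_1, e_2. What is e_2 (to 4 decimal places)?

e_1 = c_1/‖c_1‖ = (3, 3, -4, 4)/7.0711 = (0.4243, 0.4243, -0.5657, 0.5657).
r_{12} = e_1·c_2 = -2.1213.
u_2 = c_2 + 2.1213·e_1 = (-3.1000, -0.1000, -3.2000, -0.8000).
‖u_2‖ = 4.5277, so e_2 = (-0.6847, -0.0221, -0.7068, -0.1767).

e_2 = (-0.6847, -0.0221, -0.7068, -0.1767)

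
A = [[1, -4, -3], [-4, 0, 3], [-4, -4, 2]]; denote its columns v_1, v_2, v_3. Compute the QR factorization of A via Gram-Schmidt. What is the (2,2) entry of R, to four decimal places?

r_{22} = 5.2570

v_1 = (1, -4, -4); ‖v_1‖ = 5.7446, so q_1 = (0.1741, -0.6963, -0.6963).
q_1·v_2 = 0.1741·(-4) + (-0.6963)·0 + (-0.6963)·(-4) = 2.0889.
u_2 = v_2 − 2.0889·q_1 = (-4.3636, 1.4545, -2.5455).
r_{22} = ‖u_2‖ = 5.2570.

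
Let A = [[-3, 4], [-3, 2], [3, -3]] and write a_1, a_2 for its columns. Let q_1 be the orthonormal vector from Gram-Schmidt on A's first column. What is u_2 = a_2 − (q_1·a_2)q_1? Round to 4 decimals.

q_1 = a_1/‖a_1‖ = (-3, -3, 3)/5.1962 = (-0.5774, -0.5774, 0.5774).
r_{12} = q_1·a_2 = -5.1962.
u_2 = a_2 + 5.1962·q_1 = (1.0000, -1.0000, 0.0000).

u_2 = (1.0000, -1.0000, 0.0000)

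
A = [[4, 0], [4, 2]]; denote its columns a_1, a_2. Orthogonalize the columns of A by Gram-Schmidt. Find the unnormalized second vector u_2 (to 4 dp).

u_2 = (-1.0000, 1.0000)

q_1 = a_1/‖a_1‖ = (4, 4)/5.6569 = (0.7071, 0.7071).
r_{12} = q_1·a_2 = 1.4142.
u_2 = a_2 − 1.4142·q_1 = (-1.0000, 1.0000).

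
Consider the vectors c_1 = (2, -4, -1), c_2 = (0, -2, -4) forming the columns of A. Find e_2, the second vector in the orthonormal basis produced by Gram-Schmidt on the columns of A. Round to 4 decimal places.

e_2 = (-0.3152, 0.0788, -0.9457)

c_1 = (2, -4, -1); ‖c_1‖ = 4.5826, so e_1 = (0.4364, -0.8729, -0.2182).
e_1·c_2 = 0.4364·0 + (-0.8729)·(-2) + (-0.2182)·(-4) = 2.6186.
u_2 = c_2 − 2.6186·e_1 = (-1.1429, 0.2857, -3.4286).
‖u_2‖ = 3.6253, so e_2 = (-0.3152, 0.0788, -0.9457).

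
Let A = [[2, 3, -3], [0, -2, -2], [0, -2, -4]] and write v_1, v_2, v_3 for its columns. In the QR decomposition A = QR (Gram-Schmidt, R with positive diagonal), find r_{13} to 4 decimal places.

v_1 = (2, 0, 0); ‖v_1‖ = 2.0000, so e_1 = (1.0000, 0.0000, 0.0000).
r_{13} = e_1·v_3 = -3.0000.

r_{13} = -3.0000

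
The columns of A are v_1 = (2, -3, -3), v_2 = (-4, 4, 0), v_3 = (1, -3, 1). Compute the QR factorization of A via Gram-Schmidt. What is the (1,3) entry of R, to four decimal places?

v_1 = (2, -3, -3); ‖v_1‖ = 4.6904, so q_1 = (0.4264, -0.6396, -0.6396).
r_{13} = q_1·v_3 = 1.7056.

r_{13} = 1.7056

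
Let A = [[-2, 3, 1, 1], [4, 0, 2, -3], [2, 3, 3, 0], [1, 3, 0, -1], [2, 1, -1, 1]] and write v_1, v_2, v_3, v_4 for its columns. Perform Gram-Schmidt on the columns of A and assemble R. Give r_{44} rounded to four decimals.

r_{44} = 2.2278

v_1 = (-2, 4, 2, 1, 2); ‖v_1‖ = 5.3852, so e_1 = (-0.3714, 0.7428, 0.3714, 0.1857, 0.3714).
e_1·v_2 = (-0.3714)·3 + 0.7428·0 + 0.3714·3 + 0.1857·3 + 0.3714·1 = 0.9285.
u_2 = v_2 − 0.9285·e_1 = (3.3448, -0.6897, 2.6552, 2.8276, 0.6552).
‖u_2‖ = 5.2094, so e_2 = (0.6421, -0.1324, 0.5097, 0.5428, 0.1258).
e_1·v_3 = (-0.3714)·1 + 0.7428·2 + 0.3714·3 + 0.1857·0 + 0.3714·(-1) = 1.8570; e_2·v_3 = 0.6421·1 + (-0.1324)·2 + 0.5097·3 + 0.5428·0 + 0.1258·(-1) = 1.7806.
u_3 = v_3 − 1.8570·e_1 − 1.7806·e_2 = (0.5464, 0.8564, 1.4028, -1.3113, -1.9136).
‖u_3‖ = 2.8950, so e_3 = (0.1887, 0.2958, 0.4846, -0.4530, -0.6610).
e_1·v_4 = (-0.3714)·1 + 0.7428·(-3) + 0.3714·0 + 0.1857·(-1) + 0.3714·1 = -2.4140; e_2·v_4 = 0.6421·1 + (-0.1324)·(-3) + 0.5097·0 + 0.5428·(-1) + 0.1258·1 = 0.6222; e_3·v_4 = 0.1887·1 + 0.2958·(-3) + 0.4846·0 + (-0.4530)·(-1) + (-0.6610)·1 = -0.9068.
u_4 = v_4 + 2.4140·e_1 − 0.6222·e_2 + 0.9068·e_3 = (-0.1249, -0.8563, 1.0188, -1.3002, 1.2189).
r_{44} = ‖u_4‖ = 2.2278.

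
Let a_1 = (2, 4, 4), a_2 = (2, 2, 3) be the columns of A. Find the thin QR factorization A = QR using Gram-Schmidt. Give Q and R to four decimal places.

Q = [[0.3333, 0.6667], [0.6667, -0.6667], [0.6667, 0.3333]], R = [[6.0000, 4.0000], [0.0000, 1.0000]]

a_1 = (2, 4, 4); ‖a_1‖ = 6.0000, so q_1 = (0.3333, 0.6667, 0.6667).
q_1·a_2 = 0.3333·2 + 0.6667·2 + 0.6667·3 = 4.0000.
u_2 = a_2 − 4.0000·q_1 = (0.6667, -0.6667, 0.3333).
‖u_2‖ = 1.0000, so q_2 = (0.6667, -0.6667, 0.3333).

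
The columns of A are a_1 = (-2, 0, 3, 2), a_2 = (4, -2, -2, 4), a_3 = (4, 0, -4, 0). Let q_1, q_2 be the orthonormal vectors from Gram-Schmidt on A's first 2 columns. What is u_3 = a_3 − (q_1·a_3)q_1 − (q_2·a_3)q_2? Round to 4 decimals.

u_3 = (0.1739, 0.8944, -0.0497, 0.2484)

a_1 = (-2, 0, 3, 2); ‖a_1‖ = 4.1231, so q_1 = (-0.4851, 0.0000, 0.7276, 0.4851).
q_1·a_2 = (-0.4851)·4 + 0.0000·(-2) + 0.7276·(-2) + 0.4851·4 = -1.4552.
u_2 = a_2 + 1.4552·q_1 = (3.2941, -2.0000, -0.9412, 4.7059).
‖u_2‖ = 6.1549, so q_2 = (0.5352, -0.3249, -0.1529, 0.7646).
q_1·a_3 = (-0.4851)·4 + 0.0000·0 + 0.7276·(-4) + 0.4851·0 = -4.8507; q_2·a_3 = 0.5352·4 + (-0.3249)·0 + (-0.1529)·(-4) + 0.7646·0 = 2.7525.
u_3 = a_3 + 4.8507·q_1 − 2.7525·q_2 = (0.1739, 0.8944, -0.0497, 0.2484).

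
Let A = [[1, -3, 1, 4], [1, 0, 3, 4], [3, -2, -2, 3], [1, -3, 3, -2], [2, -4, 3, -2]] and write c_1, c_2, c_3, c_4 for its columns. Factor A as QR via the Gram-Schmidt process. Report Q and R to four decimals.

Q = [[0.2500, -0.4854, -0.2172, 0.8071], [0.2500, 0.3467, 0.8316, 0.3545], [0.7500, 0.4854, -0.4103, -0.0382], [0.2500, -0.4854, 0.2392, -0.2511], [0.5000, -0.4160, 0.1887, -0.3979]], R = [[4.0000, -5.0000, 1.7500, 2.7500], [0.0000, 3.6056, -3.1202, 2.7042], [0.0000, 0.0000, 4.3820, 0.3708], [0.0000, 0.0000, 0.0000, 5.8299]]

c_1 = (1, 1, 3, 1, 2); ‖c_1‖ = 4.0000, so q_1 = (0.2500, 0.2500, 0.7500, 0.2500, 0.5000).
q_1·c_2 = 0.2500·(-3) + 0.2500·0 + 0.7500·(-2) + 0.2500·(-3) + 0.5000·(-4) = -5.0000.
u_2 = c_2 + 5.0000·q_1 = (-1.7500, 1.2500, 1.7500, -1.7500, -1.5000).
‖u_2‖ = 3.6056, so q_2 = (-0.4854, 0.3467, 0.4854, -0.4854, -0.4160).
q_1·c_3 = 0.2500·1 + 0.2500·3 + 0.7500·(-2) + 0.2500·3 + 0.5000·3 = 1.7500; q_2·c_3 = (-0.4854)·1 + 0.3467·3 + 0.4854·(-2) + (-0.4854)·3 + (-0.4160)·3 = -3.1202.
u_3 = c_3 − 1.7500·q_1 + 3.1202·q_2 = (-0.9519, 3.6442, -1.7981, 1.0481, 0.8269).
‖u_3‖ = 4.3820, so q_3 = (-0.2172, 0.8316, -0.4103, 0.2392, 0.1887).
q_1·c_4 = 0.2500·4 + 0.2500·4 + 0.7500·3 + 0.2500·(-2) + 0.5000·(-2) = 2.7500; q_2·c_4 = (-0.4854)·4 + 0.3467·4 + 0.4854·3 + (-0.4854)·(-2) + (-0.4160)·(-2) = 2.7042; q_3·c_4 = (-0.2172)·4 + 0.8316·4 + (-0.4103)·3 + 0.2392·(-2) + 0.1887·(-2) = 0.3708.
u_4 = c_4 − 2.7500·q_1 − 2.7042·q_2 − 0.3708·q_3 = (4.7056, 2.0666, -0.2228, -1.4637, -2.3200).
‖u_4‖ = 5.8299, so q_4 = (0.8071, 0.3545, -0.0382, -0.2511, -0.3979).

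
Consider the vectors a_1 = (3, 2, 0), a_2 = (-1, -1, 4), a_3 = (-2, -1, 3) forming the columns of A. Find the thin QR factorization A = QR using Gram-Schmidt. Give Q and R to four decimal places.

q_1 = a_1/‖a_1‖ = (3, 2, 0)/3.6056 = (0.8321, 0.5547, 0.0000).
r_{12} = q_1·a_2 = -1.3868.
u_2 = a_2 + 1.3868·q_1 = (0.1538, -0.2308, 4.0000).
‖u_2‖ = 4.0096, so q_2 = (0.0384, -0.0576, 0.9976).
r_{13} = q_1·a_3 = -2.2188; r_{23} = q_2·a_3 = 2.9736.
u_3 = a_3 + 2.2188·q_1 − 2.9736·q_2 = (-0.2679, 0.4019, 0.0335).
‖u_3‖ = 0.4842, so q_3 = (-0.5534, 0.8301, 0.0692).

Q = [[0.8321, 0.0384, -0.5534], [0.5547, -0.0576, 0.8301], [0.0000, 0.9976, 0.0692]], R = [[3.6056, -1.3868, -2.2188], [0.0000, 4.0096, 2.9736], [0.0000, 0.0000, 0.4842]]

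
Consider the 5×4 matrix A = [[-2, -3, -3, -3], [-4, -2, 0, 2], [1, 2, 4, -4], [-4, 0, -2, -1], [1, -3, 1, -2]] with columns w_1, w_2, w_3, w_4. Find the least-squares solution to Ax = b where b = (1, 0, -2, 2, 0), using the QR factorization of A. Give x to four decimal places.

w_1 = (-2, -4, 1, -4, 1); ‖w_1‖ = 6.1644, so q_1 = (-0.3244, -0.6489, 0.1622, -0.6489, 0.1622).
q_1·w_2 = (-0.3244)·(-3) + (-0.6489)·(-2) + 0.1622·2 + (-0.6489)·0 + 0.1622·(-3) = 2.1089.
u_2 = w_2 − 2.1089·q_1 = (-2.3158, -0.6316, 1.6579, 1.3684, -3.3421).
‖u_2‖ = 4.6425, so q_2 = (-0.4988, -0.1360, 0.3571, 0.2948, -0.7199).
q_1·w_3 = (-0.3244)·(-3) + (-0.6489)·0 + 0.1622·4 + (-0.6489)·(-2) + 0.1622·1 = 3.0822; q_2·w_3 = (-0.4988)·(-3) + (-0.1360)·0 + 0.3571·4 + 0.2948·(-2) + (-0.7199)·1 = 1.6155.
u_3 = w_3 − 3.0822·q_1 − 1.6155·q_2 = (-1.1941, 2.2198, 2.9231, -0.4762, 1.6630).
‖u_3‖ = 4.2297, so q_3 = (-0.2823, 0.5248, 0.6911, -0.1126, 0.3932).
q_1·w_4 = (-0.3244)·(-3) + (-0.6489)·2 + 0.1622·(-4) + (-0.6489)·(-1) + 0.1622·(-2) = -0.6489; q_2·w_4 = (-0.4988)·(-3) + (-0.1360)·2 + 0.3571·(-4) + 0.2948·(-1) + (-0.7199)·(-2) = 0.9410; q_3·w_4 = (-0.2823)·(-3) + 0.5248·2 + 0.6911·(-4) + (-0.1126)·(-1) + 0.3932·(-2) = -1.5415.
u_4 = w_4 + 0.6489·q_1 − 0.9410·q_2 + 1.5415·q_3 = (-3.1764, 2.5160, -3.1654, -1.8720, -0.6112).
‖u_4‖ = 5.5061, so q_4 = (-0.5769, 0.4569, -0.5749, -0.3400, -0.1110).
Qᵀb = (-1.9467, -0.6235, -1.8897, -0.1070).
Back-substitute: x_4 = -0.1070/5.5061 = -0.0194.
x_3 = (-1.8897 + 1.5415·(-0.0194))/4.2297 = -0.4539.
x_2 = (-0.6235 − 1.6155·(-0.4539) − 0.9410·(-0.0194))/4.6425 = 0.0276.
x_1 = (-1.9467 − 2.1089·0.0276 − 3.0822·(-0.4539) + 0.6489·(-0.0194))/6.1644 = -0.1003.

x = (-0.1003, 0.0276, -0.4539, -0.0194)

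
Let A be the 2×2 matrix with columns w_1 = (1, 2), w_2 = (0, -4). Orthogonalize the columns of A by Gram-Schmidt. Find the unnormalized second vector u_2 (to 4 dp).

u_2 = (1.6000, -0.8000)

w_1 = (1, 2); ‖w_1‖ = 2.2361, so q_1 = (0.4472, 0.8944).
q_1·w_2 = 0.4472·0 + 0.8944·(-4) = -3.5777.
u_2 = w_2 + 3.5777·q_1 = (1.6000, -0.8000).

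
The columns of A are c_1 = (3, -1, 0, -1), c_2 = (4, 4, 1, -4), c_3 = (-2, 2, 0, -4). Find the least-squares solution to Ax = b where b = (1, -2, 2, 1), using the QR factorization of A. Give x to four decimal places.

x = (0.4401, -0.1510, -0.2426)

c_1 = (3, -1, 0, -1); ‖c_1‖ = 3.3166, so q_1 = (0.9045, -0.3015, 0.0000, -0.3015).
q_1·c_2 = 0.9045·4 + (-0.3015)·4 + 0.0000·1 + (-0.3015)·(-4) = 3.6181.
u_2 = c_2 − 3.6181·q_1 = (0.7273, 5.0909, 1.0000, -2.9091).
‖u_2‖ = 5.9924, so q_2 = (0.1214, 0.8496, 0.1669, -0.4855).
q_1·c_3 = 0.9045·(-2) + (-0.3015)·2 + 0.0000·0 + (-0.3015)·(-4) = -1.2060; q_2·c_3 = 0.1214·(-2) + 0.8496·2 + 0.1669·0 + (-0.4855)·(-4) = 3.3982.
u_3 = c_3 + 1.2060·q_1 − 3.3982·q_2 = (-1.3215, -1.2506, -0.5671, -2.7139).
‖u_3‖ = 3.3162, so q_3 = (-0.3985, -0.3771, -0.1710, -0.8184).
Qᵀb = (1.2060, -1.7295, -0.8046).
Back-substitute: x_3 = -0.8046/3.3162 = -0.2426.
x_2 = (-1.7295 − 3.3982·(-0.2426))/5.9924 = -0.1510.
x_1 = (1.2060 − 3.6181·(-0.1510) + 1.2060·(-0.2426))/3.3166 = 0.4401.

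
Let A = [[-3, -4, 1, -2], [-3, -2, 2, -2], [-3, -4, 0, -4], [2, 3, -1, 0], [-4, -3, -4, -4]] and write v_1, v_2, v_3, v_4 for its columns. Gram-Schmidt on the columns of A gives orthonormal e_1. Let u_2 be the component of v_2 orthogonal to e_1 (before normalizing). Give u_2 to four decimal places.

u_2 = (-0.9362, 1.0638, -0.9362, 0.9574, 1.0851)

v_1 = (-3, -3, -3, 2, -4); ‖v_1‖ = 6.8557, so e_1 = (-0.4376, -0.4376, -0.4376, 0.2917, -0.5835).
e_1·v_2 = (-0.4376)·(-4) + (-0.4376)·(-2) + (-0.4376)·(-4) + 0.2917·3 + (-0.5835)·(-3) = 7.0015.
u_2 = v_2 − 7.0015·e_1 = (-0.9362, 1.0638, -0.9362, 0.9574, 1.0851).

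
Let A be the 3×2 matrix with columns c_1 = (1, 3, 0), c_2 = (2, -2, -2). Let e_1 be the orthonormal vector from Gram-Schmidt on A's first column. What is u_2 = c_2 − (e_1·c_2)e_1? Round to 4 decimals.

u_2 = (2.4000, -0.8000, -2.0000)

c_1 = (1, 3, 0); ‖c_1‖ = 3.1623, so e_1 = (0.3162, 0.9487, 0.0000).
e_1·c_2 = 0.3162·2 + 0.9487·(-2) + 0.0000·(-2) = -1.2649.
u_2 = c_2 + 1.2649·e_1 = (2.4000, -0.8000, -2.0000).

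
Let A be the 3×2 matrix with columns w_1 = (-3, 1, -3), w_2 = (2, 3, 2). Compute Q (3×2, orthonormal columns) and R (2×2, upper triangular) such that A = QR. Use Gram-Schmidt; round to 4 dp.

q_1 = w_1/‖w_1‖ = (-3, 1, -3)/4.3589 = (-0.6882, 0.2294, -0.6882).
r_{12} = q_1·w_2 = -2.0647.
u_2 = w_2 + 2.0647·q_1 = (0.5789, 3.4737, 0.5789).
‖u_2‖ = 3.5689, so q_2 = (0.1622, 0.9733, 0.1622).

Q = [[-0.6882, 0.1622], [0.2294, 0.9733], [-0.6882, 0.1622]], R = [[4.3589, -2.0647], [0.0000, 3.5689]]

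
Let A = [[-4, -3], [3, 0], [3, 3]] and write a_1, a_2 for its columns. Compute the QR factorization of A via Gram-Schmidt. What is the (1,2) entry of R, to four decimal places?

a_1 = (-4, 3, 3); ‖a_1‖ = 5.8310, so q_1 = (-0.6860, 0.5145, 0.5145).
r_{12} = q_1·a_2 = 3.6015.

r_{12} = 3.6015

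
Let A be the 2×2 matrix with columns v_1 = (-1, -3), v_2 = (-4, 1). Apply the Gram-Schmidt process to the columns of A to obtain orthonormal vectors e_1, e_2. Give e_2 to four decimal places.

v_1 = (-1, -3); ‖v_1‖ = 3.1623, so e_1 = (-0.3162, -0.9487).
e_1·v_2 = (-0.3162)·(-4) + (-0.9487)·1 = 0.3162.
u_2 = v_2 − 0.3162·e_1 = (-3.9000, 1.3000).
‖u_2‖ = 4.1110, so e_2 = (-0.9487, 0.3162).

e_2 = (-0.9487, 0.3162)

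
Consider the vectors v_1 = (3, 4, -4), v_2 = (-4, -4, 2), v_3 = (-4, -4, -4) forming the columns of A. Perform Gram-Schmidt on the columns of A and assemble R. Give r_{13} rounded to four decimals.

v_1 = (3, 4, -4); ‖v_1‖ = 6.4031, so e_1 = (0.4685, 0.6247, -0.6247).
r_{13} = e_1·v_3 = -1.8741.

r_{13} = -1.8741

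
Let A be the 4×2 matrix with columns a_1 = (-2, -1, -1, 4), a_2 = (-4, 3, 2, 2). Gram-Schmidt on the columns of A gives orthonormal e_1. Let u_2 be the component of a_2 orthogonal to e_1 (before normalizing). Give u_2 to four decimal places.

u_2 = (-3.0000, 3.5000, 2.5000, 0.0000)

a_1 = (-2, -1, -1, 4); ‖a_1‖ = 4.6904, so e_1 = (-0.4264, -0.2132, -0.2132, 0.8528).
e_1·a_2 = (-0.4264)·(-4) + (-0.2132)·3 + (-0.2132)·2 + 0.8528·2 = 2.3452.
u_2 = a_2 − 2.3452·e_1 = (-3.0000, 3.5000, 2.5000, 0.0000).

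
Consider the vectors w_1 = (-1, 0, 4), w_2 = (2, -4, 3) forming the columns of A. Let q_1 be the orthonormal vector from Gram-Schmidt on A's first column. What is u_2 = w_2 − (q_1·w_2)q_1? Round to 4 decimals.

q_1 = w_1/‖w_1‖ = (-1, 0, 4)/4.1231 = (-0.2425, 0.0000, 0.9701).
r_{12} = q_1·w_2 = 2.4254.
u_2 = w_2 − 2.4254·q_1 = (2.5882, -4.0000, 0.6471).

u_2 = (2.5882, -4.0000, 0.6471)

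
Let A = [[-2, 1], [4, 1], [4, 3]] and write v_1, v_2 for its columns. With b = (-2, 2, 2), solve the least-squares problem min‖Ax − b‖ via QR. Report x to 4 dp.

x = (0.6800, -0.3200)

v_1 = (-2, 4, 4); ‖v_1‖ = 6.0000, so e_1 = (-0.3333, 0.6667, 0.6667).
e_1·v_2 = (-0.3333)·1 + 0.6667·1 + 0.6667·3 = 2.3333.
u_2 = v_2 − 2.3333·e_1 = (1.7778, -0.5556, 1.4444).
‖u_2‖ = 2.3570, so e_2 = (0.7542, -0.2357, 0.6128).
Qᵀb = (3.3333, -0.7542).
Back-substitute: x_2 = -0.7542/2.3570 = -0.3200.
x_1 = (3.3333 − 2.3333·(-0.3200))/6.0000 = 0.6800.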